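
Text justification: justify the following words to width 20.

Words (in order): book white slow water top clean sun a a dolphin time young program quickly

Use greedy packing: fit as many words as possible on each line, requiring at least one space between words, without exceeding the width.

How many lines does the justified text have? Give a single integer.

Line 1: ['book', 'white', 'slow'] (min_width=15, slack=5)
Line 2: ['water', 'top', 'clean', 'sun'] (min_width=19, slack=1)
Line 3: ['a', 'a', 'dolphin', 'time'] (min_width=16, slack=4)
Line 4: ['young', 'program'] (min_width=13, slack=7)
Line 5: ['quickly'] (min_width=7, slack=13)
Total lines: 5

Answer: 5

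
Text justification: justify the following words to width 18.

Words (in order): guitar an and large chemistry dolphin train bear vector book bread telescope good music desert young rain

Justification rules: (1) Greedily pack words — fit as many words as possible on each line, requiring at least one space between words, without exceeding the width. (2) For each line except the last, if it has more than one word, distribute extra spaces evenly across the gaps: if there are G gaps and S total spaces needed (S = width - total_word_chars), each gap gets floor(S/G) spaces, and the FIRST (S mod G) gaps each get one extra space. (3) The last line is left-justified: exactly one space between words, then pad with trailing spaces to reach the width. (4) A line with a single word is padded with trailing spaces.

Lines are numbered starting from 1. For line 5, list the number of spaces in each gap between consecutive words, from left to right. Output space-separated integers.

Answer: 5

Derivation:
Line 1: ['guitar', 'an', 'and'] (min_width=13, slack=5)
Line 2: ['large', 'chemistry'] (min_width=15, slack=3)
Line 3: ['dolphin', 'train', 'bear'] (min_width=18, slack=0)
Line 4: ['vector', 'book', 'bread'] (min_width=17, slack=1)
Line 5: ['telescope', 'good'] (min_width=14, slack=4)
Line 6: ['music', 'desert', 'young'] (min_width=18, slack=0)
Line 7: ['rain'] (min_width=4, slack=14)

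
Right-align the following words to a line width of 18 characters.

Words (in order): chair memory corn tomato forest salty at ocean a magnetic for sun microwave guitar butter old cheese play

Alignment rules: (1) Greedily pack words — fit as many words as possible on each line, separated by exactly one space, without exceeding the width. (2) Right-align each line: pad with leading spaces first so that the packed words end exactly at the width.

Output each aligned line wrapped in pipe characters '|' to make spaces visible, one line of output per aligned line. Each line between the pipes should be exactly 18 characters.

Line 1: ['chair', 'memory', 'corn'] (min_width=17, slack=1)
Line 2: ['tomato', 'forest'] (min_width=13, slack=5)
Line 3: ['salty', 'at', 'ocean', 'a'] (min_width=16, slack=2)
Line 4: ['magnetic', 'for', 'sun'] (min_width=16, slack=2)
Line 5: ['microwave', 'guitar'] (min_width=16, slack=2)
Line 6: ['butter', 'old', 'cheese'] (min_width=17, slack=1)
Line 7: ['play'] (min_width=4, slack=14)

Answer: | chair memory corn|
|     tomato forest|
|  salty at ocean a|
|  magnetic for sun|
|  microwave guitar|
| butter old cheese|
|              play|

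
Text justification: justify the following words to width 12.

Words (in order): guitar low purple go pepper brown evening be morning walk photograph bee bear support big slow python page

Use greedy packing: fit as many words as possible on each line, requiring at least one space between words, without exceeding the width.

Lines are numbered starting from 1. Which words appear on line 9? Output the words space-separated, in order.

Answer: slow python

Derivation:
Line 1: ['guitar', 'low'] (min_width=10, slack=2)
Line 2: ['purple', 'go'] (min_width=9, slack=3)
Line 3: ['pepper', 'brown'] (min_width=12, slack=0)
Line 4: ['evening', 'be'] (min_width=10, slack=2)
Line 5: ['morning', 'walk'] (min_width=12, slack=0)
Line 6: ['photograph'] (min_width=10, slack=2)
Line 7: ['bee', 'bear'] (min_width=8, slack=4)
Line 8: ['support', 'big'] (min_width=11, slack=1)
Line 9: ['slow', 'python'] (min_width=11, slack=1)
Line 10: ['page'] (min_width=4, slack=8)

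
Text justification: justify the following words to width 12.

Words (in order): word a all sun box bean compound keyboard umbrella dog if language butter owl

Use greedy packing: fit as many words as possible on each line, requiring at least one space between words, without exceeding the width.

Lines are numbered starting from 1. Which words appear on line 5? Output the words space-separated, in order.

Line 1: ['word', 'a', 'all'] (min_width=10, slack=2)
Line 2: ['sun', 'box', 'bean'] (min_width=12, slack=0)
Line 3: ['compound'] (min_width=8, slack=4)
Line 4: ['keyboard'] (min_width=8, slack=4)
Line 5: ['umbrella', 'dog'] (min_width=12, slack=0)
Line 6: ['if', 'language'] (min_width=11, slack=1)
Line 7: ['butter', 'owl'] (min_width=10, slack=2)

Answer: umbrella dog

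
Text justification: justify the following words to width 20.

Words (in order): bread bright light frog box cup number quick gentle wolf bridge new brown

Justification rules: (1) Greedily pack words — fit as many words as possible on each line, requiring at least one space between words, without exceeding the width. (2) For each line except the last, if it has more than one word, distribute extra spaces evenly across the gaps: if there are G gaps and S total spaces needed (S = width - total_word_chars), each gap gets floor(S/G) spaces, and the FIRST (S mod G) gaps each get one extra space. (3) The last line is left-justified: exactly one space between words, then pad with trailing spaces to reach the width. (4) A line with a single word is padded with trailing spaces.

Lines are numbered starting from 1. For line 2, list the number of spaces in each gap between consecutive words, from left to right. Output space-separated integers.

Line 1: ['bread', 'bright', 'light'] (min_width=18, slack=2)
Line 2: ['frog', 'box', 'cup', 'number'] (min_width=19, slack=1)
Line 3: ['quick', 'gentle', 'wolf'] (min_width=17, slack=3)
Line 4: ['bridge', 'new', 'brown'] (min_width=16, slack=4)

Answer: 2 1 1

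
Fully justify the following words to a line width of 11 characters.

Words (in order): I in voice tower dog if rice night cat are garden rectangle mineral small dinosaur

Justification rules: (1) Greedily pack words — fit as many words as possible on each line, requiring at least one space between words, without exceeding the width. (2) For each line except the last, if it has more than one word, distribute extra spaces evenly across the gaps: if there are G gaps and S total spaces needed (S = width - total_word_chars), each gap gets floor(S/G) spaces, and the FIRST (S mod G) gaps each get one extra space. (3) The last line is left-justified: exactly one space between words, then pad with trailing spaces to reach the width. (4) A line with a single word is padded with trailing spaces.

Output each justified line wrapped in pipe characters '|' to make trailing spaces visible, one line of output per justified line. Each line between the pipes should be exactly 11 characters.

Line 1: ['I', 'in', 'voice'] (min_width=10, slack=1)
Line 2: ['tower', 'dog'] (min_width=9, slack=2)
Line 3: ['if', 'rice'] (min_width=7, slack=4)
Line 4: ['night', 'cat'] (min_width=9, slack=2)
Line 5: ['are', 'garden'] (min_width=10, slack=1)
Line 6: ['rectangle'] (min_width=9, slack=2)
Line 7: ['mineral'] (min_width=7, slack=4)
Line 8: ['small'] (min_width=5, slack=6)
Line 9: ['dinosaur'] (min_width=8, slack=3)

Answer: |I  in voice|
|tower   dog|
|if     rice|
|night   cat|
|are  garden|
|rectangle  |
|mineral    |
|small      |
|dinosaur   |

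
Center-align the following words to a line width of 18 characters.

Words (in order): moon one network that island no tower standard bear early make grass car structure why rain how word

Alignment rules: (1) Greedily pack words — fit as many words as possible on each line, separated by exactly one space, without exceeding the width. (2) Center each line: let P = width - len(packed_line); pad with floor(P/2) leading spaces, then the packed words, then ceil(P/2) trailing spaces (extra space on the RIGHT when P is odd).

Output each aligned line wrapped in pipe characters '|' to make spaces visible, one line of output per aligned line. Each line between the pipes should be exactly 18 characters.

Answer: | moon one network |
|  that island no  |
|  tower standard  |
| bear early make  |
|    grass car     |
|structure why rain|
|     how word     |

Derivation:
Line 1: ['moon', 'one', 'network'] (min_width=16, slack=2)
Line 2: ['that', 'island', 'no'] (min_width=14, slack=4)
Line 3: ['tower', 'standard'] (min_width=14, slack=4)
Line 4: ['bear', 'early', 'make'] (min_width=15, slack=3)
Line 5: ['grass', 'car'] (min_width=9, slack=9)
Line 6: ['structure', 'why', 'rain'] (min_width=18, slack=0)
Line 7: ['how', 'word'] (min_width=8, slack=10)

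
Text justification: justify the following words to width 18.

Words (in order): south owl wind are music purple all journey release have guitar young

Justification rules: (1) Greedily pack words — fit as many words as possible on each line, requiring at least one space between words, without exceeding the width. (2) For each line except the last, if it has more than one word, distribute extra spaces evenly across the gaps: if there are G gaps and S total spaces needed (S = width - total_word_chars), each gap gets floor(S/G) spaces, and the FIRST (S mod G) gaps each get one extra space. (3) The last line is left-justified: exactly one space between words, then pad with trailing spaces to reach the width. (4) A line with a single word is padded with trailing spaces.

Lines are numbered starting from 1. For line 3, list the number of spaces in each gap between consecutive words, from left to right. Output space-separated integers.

Line 1: ['south', 'owl', 'wind', 'are'] (min_width=18, slack=0)
Line 2: ['music', 'purple', 'all'] (min_width=16, slack=2)
Line 3: ['journey', 'release'] (min_width=15, slack=3)
Line 4: ['have', 'guitar', 'young'] (min_width=17, slack=1)

Answer: 4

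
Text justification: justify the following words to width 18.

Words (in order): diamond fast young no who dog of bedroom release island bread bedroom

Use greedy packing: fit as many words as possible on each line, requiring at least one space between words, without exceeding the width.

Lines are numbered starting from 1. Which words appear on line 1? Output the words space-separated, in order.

Line 1: ['diamond', 'fast', 'young'] (min_width=18, slack=0)
Line 2: ['no', 'who', 'dog', 'of'] (min_width=13, slack=5)
Line 3: ['bedroom', 'release'] (min_width=15, slack=3)
Line 4: ['island', 'bread'] (min_width=12, slack=6)
Line 5: ['bedroom'] (min_width=7, slack=11)

Answer: diamond fast young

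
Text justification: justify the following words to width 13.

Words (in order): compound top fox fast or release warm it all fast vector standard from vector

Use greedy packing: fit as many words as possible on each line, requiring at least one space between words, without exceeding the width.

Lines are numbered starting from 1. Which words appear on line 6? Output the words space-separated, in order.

Answer: standard from

Derivation:
Line 1: ['compound', 'top'] (min_width=12, slack=1)
Line 2: ['fox', 'fast', 'or'] (min_width=11, slack=2)
Line 3: ['release', 'warm'] (min_width=12, slack=1)
Line 4: ['it', 'all', 'fast'] (min_width=11, slack=2)
Line 5: ['vector'] (min_width=6, slack=7)
Line 6: ['standard', 'from'] (min_width=13, slack=0)
Line 7: ['vector'] (min_width=6, slack=7)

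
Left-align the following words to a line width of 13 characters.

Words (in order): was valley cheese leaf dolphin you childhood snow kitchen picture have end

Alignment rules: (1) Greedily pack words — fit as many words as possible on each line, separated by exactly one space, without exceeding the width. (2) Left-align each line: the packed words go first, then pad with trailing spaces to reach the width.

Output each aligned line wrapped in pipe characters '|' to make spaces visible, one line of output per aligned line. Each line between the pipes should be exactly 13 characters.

Line 1: ['was', 'valley'] (min_width=10, slack=3)
Line 2: ['cheese', 'leaf'] (min_width=11, slack=2)
Line 3: ['dolphin', 'you'] (min_width=11, slack=2)
Line 4: ['childhood'] (min_width=9, slack=4)
Line 5: ['snow', 'kitchen'] (min_width=12, slack=1)
Line 6: ['picture', 'have'] (min_width=12, slack=1)
Line 7: ['end'] (min_width=3, slack=10)

Answer: |was valley   |
|cheese leaf  |
|dolphin you  |
|childhood    |
|snow kitchen |
|picture have |
|end          |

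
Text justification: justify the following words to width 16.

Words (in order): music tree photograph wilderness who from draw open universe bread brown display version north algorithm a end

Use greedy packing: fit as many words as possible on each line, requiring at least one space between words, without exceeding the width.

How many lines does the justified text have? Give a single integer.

Line 1: ['music', 'tree'] (min_width=10, slack=6)
Line 2: ['photograph'] (min_width=10, slack=6)
Line 3: ['wilderness', 'who'] (min_width=14, slack=2)
Line 4: ['from', 'draw', 'open'] (min_width=14, slack=2)
Line 5: ['universe', 'bread'] (min_width=14, slack=2)
Line 6: ['brown', 'display'] (min_width=13, slack=3)
Line 7: ['version', 'north'] (min_width=13, slack=3)
Line 8: ['algorithm', 'a', 'end'] (min_width=15, slack=1)
Total lines: 8

Answer: 8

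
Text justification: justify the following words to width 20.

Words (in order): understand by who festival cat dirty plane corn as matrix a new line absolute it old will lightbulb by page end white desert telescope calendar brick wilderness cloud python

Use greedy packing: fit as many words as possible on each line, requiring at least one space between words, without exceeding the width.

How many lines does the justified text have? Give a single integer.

Answer: 10

Derivation:
Line 1: ['understand', 'by', 'who'] (min_width=17, slack=3)
Line 2: ['festival', 'cat', 'dirty'] (min_width=18, slack=2)
Line 3: ['plane', 'corn', 'as', 'matrix'] (min_width=20, slack=0)
Line 4: ['a', 'new', 'line', 'absolute'] (min_width=19, slack=1)
Line 5: ['it', 'old', 'will'] (min_width=11, slack=9)
Line 6: ['lightbulb', 'by', 'page'] (min_width=17, slack=3)
Line 7: ['end', 'white', 'desert'] (min_width=16, slack=4)
Line 8: ['telescope', 'calendar'] (min_width=18, slack=2)
Line 9: ['brick', 'wilderness'] (min_width=16, slack=4)
Line 10: ['cloud', 'python'] (min_width=12, slack=8)
Total lines: 10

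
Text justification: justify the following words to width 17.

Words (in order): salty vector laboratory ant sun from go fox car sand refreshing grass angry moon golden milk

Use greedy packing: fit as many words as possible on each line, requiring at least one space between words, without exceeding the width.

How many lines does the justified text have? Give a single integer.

Answer: 7

Derivation:
Line 1: ['salty', 'vector'] (min_width=12, slack=5)
Line 2: ['laboratory', 'ant'] (min_width=14, slack=3)
Line 3: ['sun', 'from', 'go', 'fox'] (min_width=15, slack=2)
Line 4: ['car', 'sand'] (min_width=8, slack=9)
Line 5: ['refreshing', 'grass'] (min_width=16, slack=1)
Line 6: ['angry', 'moon', 'golden'] (min_width=17, slack=0)
Line 7: ['milk'] (min_width=4, slack=13)
Total lines: 7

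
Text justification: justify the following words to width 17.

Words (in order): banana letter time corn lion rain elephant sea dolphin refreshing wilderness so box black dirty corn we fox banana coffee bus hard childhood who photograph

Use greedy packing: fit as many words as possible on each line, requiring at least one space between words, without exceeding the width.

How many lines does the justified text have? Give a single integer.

Answer: 11

Derivation:
Line 1: ['banana', 'letter'] (min_width=13, slack=4)
Line 2: ['time', 'corn', 'lion'] (min_width=14, slack=3)
Line 3: ['rain', 'elephant', 'sea'] (min_width=17, slack=0)
Line 4: ['dolphin'] (min_width=7, slack=10)
Line 5: ['refreshing'] (min_width=10, slack=7)
Line 6: ['wilderness', 'so', 'box'] (min_width=17, slack=0)
Line 7: ['black', 'dirty', 'corn'] (min_width=16, slack=1)
Line 8: ['we', 'fox', 'banana'] (min_width=13, slack=4)
Line 9: ['coffee', 'bus', 'hard'] (min_width=15, slack=2)
Line 10: ['childhood', 'who'] (min_width=13, slack=4)
Line 11: ['photograph'] (min_width=10, slack=7)
Total lines: 11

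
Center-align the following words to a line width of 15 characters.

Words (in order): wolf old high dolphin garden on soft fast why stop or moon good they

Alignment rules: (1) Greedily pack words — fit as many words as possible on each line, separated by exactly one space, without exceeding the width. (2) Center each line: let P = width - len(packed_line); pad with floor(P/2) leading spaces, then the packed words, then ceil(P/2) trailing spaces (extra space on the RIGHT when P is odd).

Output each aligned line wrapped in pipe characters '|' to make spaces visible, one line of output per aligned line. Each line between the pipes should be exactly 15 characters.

Line 1: ['wolf', 'old', 'high'] (min_width=13, slack=2)
Line 2: ['dolphin', 'garden'] (min_width=14, slack=1)
Line 3: ['on', 'soft', 'fast'] (min_width=12, slack=3)
Line 4: ['why', 'stop', 'or'] (min_width=11, slack=4)
Line 5: ['moon', 'good', 'they'] (min_width=14, slack=1)

Answer: | wolf old high |
|dolphin garden |
| on soft fast  |
|  why stop or  |
|moon good they |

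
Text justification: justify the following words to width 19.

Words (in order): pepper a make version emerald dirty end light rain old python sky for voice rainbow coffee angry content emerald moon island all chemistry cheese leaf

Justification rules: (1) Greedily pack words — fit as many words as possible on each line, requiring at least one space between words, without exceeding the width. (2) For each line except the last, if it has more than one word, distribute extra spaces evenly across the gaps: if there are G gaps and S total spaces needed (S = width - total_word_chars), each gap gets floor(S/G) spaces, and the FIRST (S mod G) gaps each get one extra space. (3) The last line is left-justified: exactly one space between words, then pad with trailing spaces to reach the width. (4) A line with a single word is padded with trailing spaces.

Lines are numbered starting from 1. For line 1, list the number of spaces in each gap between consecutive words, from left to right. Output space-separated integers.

Answer: 4 4

Derivation:
Line 1: ['pepper', 'a', 'make'] (min_width=13, slack=6)
Line 2: ['version', 'emerald'] (min_width=15, slack=4)
Line 3: ['dirty', 'end', 'light'] (min_width=15, slack=4)
Line 4: ['rain', 'old', 'python', 'sky'] (min_width=19, slack=0)
Line 5: ['for', 'voice', 'rainbow'] (min_width=17, slack=2)
Line 6: ['coffee', 'angry'] (min_width=12, slack=7)
Line 7: ['content', 'emerald'] (min_width=15, slack=4)
Line 8: ['moon', 'island', 'all'] (min_width=15, slack=4)
Line 9: ['chemistry', 'cheese'] (min_width=16, slack=3)
Line 10: ['leaf'] (min_width=4, slack=15)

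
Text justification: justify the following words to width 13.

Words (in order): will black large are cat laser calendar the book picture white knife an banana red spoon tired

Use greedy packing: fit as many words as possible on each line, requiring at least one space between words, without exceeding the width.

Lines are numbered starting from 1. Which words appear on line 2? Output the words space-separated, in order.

Line 1: ['will', 'black'] (min_width=10, slack=3)
Line 2: ['large', 'are', 'cat'] (min_width=13, slack=0)
Line 3: ['laser'] (min_width=5, slack=8)
Line 4: ['calendar', 'the'] (min_width=12, slack=1)
Line 5: ['book', 'picture'] (min_width=12, slack=1)
Line 6: ['white', 'knife'] (min_width=11, slack=2)
Line 7: ['an', 'banana', 'red'] (min_width=13, slack=0)
Line 8: ['spoon', 'tired'] (min_width=11, slack=2)

Answer: large are cat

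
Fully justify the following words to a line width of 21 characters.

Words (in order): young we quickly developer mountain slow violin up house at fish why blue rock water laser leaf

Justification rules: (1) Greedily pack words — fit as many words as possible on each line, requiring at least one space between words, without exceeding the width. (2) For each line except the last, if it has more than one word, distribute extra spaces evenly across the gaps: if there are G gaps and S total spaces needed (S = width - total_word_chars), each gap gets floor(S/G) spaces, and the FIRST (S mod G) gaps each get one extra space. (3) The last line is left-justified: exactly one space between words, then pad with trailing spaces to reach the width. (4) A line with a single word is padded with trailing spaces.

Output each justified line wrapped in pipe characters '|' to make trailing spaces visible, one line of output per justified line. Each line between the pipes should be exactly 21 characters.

Answer: |young    we   quickly|
|developer    mountain|
|slow  violin up house|
|at fish why blue rock|
|water laser leaf     |

Derivation:
Line 1: ['young', 'we', 'quickly'] (min_width=16, slack=5)
Line 2: ['developer', 'mountain'] (min_width=18, slack=3)
Line 3: ['slow', 'violin', 'up', 'house'] (min_width=20, slack=1)
Line 4: ['at', 'fish', 'why', 'blue', 'rock'] (min_width=21, slack=0)
Line 5: ['water', 'laser', 'leaf'] (min_width=16, slack=5)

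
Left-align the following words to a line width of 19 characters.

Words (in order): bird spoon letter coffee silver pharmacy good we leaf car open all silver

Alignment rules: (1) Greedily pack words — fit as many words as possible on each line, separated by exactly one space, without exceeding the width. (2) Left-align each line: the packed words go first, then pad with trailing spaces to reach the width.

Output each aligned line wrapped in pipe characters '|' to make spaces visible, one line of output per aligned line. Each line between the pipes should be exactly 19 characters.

Answer: |bird spoon letter  |
|coffee silver      |
|pharmacy good we   |
|leaf car open all  |
|silver             |

Derivation:
Line 1: ['bird', 'spoon', 'letter'] (min_width=17, slack=2)
Line 2: ['coffee', 'silver'] (min_width=13, slack=6)
Line 3: ['pharmacy', 'good', 'we'] (min_width=16, slack=3)
Line 4: ['leaf', 'car', 'open', 'all'] (min_width=17, slack=2)
Line 5: ['silver'] (min_width=6, slack=13)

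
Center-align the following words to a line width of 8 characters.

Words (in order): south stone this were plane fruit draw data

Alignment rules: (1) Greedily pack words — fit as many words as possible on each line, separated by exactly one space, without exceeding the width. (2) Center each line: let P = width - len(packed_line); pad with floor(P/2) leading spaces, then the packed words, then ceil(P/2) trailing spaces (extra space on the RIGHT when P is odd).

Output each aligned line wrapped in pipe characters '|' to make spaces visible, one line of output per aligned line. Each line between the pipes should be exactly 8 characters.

Line 1: ['south'] (min_width=5, slack=3)
Line 2: ['stone'] (min_width=5, slack=3)
Line 3: ['this'] (min_width=4, slack=4)
Line 4: ['were'] (min_width=4, slack=4)
Line 5: ['plane'] (min_width=5, slack=3)
Line 6: ['fruit'] (min_width=5, slack=3)
Line 7: ['draw'] (min_width=4, slack=4)
Line 8: ['data'] (min_width=4, slack=4)

Answer: | south  |
| stone  |
|  this  |
|  were  |
| plane  |
| fruit  |
|  draw  |
|  data  |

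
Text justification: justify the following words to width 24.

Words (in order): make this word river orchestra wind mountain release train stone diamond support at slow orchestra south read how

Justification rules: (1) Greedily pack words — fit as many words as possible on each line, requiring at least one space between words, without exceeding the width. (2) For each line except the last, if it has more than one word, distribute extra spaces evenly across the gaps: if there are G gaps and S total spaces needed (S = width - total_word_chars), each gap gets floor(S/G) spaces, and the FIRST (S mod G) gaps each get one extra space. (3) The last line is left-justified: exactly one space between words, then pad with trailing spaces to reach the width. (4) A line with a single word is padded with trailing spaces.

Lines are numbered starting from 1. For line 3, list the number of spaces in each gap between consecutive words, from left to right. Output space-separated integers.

Line 1: ['make', 'this', 'word', 'river'] (min_width=20, slack=4)
Line 2: ['orchestra', 'wind', 'mountain'] (min_width=23, slack=1)
Line 3: ['release', 'train', 'stone'] (min_width=19, slack=5)
Line 4: ['diamond', 'support', 'at', 'slow'] (min_width=23, slack=1)
Line 5: ['orchestra', 'south', 'read', 'how'] (min_width=24, slack=0)

Answer: 4 3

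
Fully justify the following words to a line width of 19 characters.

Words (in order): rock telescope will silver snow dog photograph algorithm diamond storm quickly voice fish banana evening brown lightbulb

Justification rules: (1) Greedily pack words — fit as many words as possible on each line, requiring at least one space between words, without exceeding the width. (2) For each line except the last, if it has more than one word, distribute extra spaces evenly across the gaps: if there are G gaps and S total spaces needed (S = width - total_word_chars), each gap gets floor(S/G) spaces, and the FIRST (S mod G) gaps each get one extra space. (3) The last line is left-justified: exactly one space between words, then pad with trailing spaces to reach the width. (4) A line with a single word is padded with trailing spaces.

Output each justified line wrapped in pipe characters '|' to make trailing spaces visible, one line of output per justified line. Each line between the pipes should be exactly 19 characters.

Line 1: ['rock', 'telescope', 'will'] (min_width=19, slack=0)
Line 2: ['silver', 'snow', 'dog'] (min_width=15, slack=4)
Line 3: ['photograph'] (min_width=10, slack=9)
Line 4: ['algorithm', 'diamond'] (min_width=17, slack=2)
Line 5: ['storm', 'quickly', 'voice'] (min_width=19, slack=0)
Line 6: ['fish', 'banana', 'evening'] (min_width=19, slack=0)
Line 7: ['brown', 'lightbulb'] (min_width=15, slack=4)

Answer: |rock telescope will|
|silver   snow   dog|
|photograph         |
|algorithm   diamond|
|storm quickly voice|
|fish banana evening|
|brown lightbulb    |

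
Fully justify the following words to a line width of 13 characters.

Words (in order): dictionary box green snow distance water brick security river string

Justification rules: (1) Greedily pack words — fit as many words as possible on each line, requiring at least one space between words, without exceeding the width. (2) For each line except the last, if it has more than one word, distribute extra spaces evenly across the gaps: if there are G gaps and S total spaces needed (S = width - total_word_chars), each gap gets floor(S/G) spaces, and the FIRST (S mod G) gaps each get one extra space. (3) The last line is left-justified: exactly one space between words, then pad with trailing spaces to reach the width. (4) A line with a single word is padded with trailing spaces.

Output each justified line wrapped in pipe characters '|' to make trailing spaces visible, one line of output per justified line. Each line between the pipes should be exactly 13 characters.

Line 1: ['dictionary'] (min_width=10, slack=3)
Line 2: ['box', 'green'] (min_width=9, slack=4)
Line 3: ['snow', 'distance'] (min_width=13, slack=0)
Line 4: ['water', 'brick'] (min_width=11, slack=2)
Line 5: ['security'] (min_width=8, slack=5)
Line 6: ['river', 'string'] (min_width=12, slack=1)

Answer: |dictionary   |
|box     green|
|snow distance|
|water   brick|
|security     |
|river string |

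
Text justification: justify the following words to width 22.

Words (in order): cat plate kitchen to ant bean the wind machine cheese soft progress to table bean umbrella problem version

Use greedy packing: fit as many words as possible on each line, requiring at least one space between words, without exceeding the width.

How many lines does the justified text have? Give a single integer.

Line 1: ['cat', 'plate', 'kitchen', 'to'] (min_width=20, slack=2)
Line 2: ['ant', 'bean', 'the', 'wind'] (min_width=17, slack=5)
Line 3: ['machine', 'cheese', 'soft'] (min_width=19, slack=3)
Line 4: ['progress', 'to', 'table', 'bean'] (min_width=22, slack=0)
Line 5: ['umbrella', 'problem'] (min_width=16, slack=6)
Line 6: ['version'] (min_width=7, slack=15)
Total lines: 6

Answer: 6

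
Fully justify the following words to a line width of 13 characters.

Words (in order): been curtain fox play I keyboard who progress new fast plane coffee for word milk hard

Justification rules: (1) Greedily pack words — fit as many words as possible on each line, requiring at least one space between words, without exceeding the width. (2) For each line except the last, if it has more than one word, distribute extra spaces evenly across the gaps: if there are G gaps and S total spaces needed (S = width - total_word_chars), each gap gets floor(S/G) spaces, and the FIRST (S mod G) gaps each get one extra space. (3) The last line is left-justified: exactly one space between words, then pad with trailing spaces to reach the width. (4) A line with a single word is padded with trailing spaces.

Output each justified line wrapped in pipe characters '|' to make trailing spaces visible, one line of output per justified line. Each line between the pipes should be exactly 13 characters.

Line 1: ['been', 'curtain'] (min_width=12, slack=1)
Line 2: ['fox', 'play', 'I'] (min_width=10, slack=3)
Line 3: ['keyboard', 'who'] (min_width=12, slack=1)
Line 4: ['progress', 'new'] (min_width=12, slack=1)
Line 5: ['fast', 'plane'] (min_width=10, slack=3)
Line 6: ['coffee', 'for'] (min_width=10, slack=3)
Line 7: ['word', 'milk'] (min_width=9, slack=4)
Line 8: ['hard'] (min_width=4, slack=9)

Answer: |been  curtain|
|fox   play  I|
|keyboard  who|
|progress  new|
|fast    plane|
|coffee    for|
|word     milk|
|hard         |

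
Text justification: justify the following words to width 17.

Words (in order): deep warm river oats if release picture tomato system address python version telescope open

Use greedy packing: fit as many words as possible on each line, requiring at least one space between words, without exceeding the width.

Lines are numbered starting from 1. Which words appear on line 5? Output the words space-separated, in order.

Answer: python version

Derivation:
Line 1: ['deep', 'warm', 'river'] (min_width=15, slack=2)
Line 2: ['oats', 'if', 'release'] (min_width=15, slack=2)
Line 3: ['picture', 'tomato'] (min_width=14, slack=3)
Line 4: ['system', 'address'] (min_width=14, slack=3)
Line 5: ['python', 'version'] (min_width=14, slack=3)
Line 6: ['telescope', 'open'] (min_width=14, slack=3)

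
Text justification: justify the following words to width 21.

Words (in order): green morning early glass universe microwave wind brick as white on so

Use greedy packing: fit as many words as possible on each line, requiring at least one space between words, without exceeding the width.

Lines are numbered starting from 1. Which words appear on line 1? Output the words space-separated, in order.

Line 1: ['green', 'morning', 'early'] (min_width=19, slack=2)
Line 2: ['glass', 'universe'] (min_width=14, slack=7)
Line 3: ['microwave', 'wind', 'brick'] (min_width=20, slack=1)
Line 4: ['as', 'white', 'on', 'so'] (min_width=14, slack=7)

Answer: green morning early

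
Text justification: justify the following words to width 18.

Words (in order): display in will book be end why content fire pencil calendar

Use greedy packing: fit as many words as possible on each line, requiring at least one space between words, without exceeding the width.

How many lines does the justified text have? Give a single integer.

Answer: 4

Derivation:
Line 1: ['display', 'in', 'will'] (min_width=15, slack=3)
Line 2: ['book', 'be', 'end', 'why'] (min_width=15, slack=3)
Line 3: ['content', 'fire'] (min_width=12, slack=6)
Line 4: ['pencil', 'calendar'] (min_width=15, slack=3)
Total lines: 4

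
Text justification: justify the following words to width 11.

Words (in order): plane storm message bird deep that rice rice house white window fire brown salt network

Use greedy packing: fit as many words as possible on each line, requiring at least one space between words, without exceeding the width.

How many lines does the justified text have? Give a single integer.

Answer: 9

Derivation:
Line 1: ['plane', 'storm'] (min_width=11, slack=0)
Line 2: ['message'] (min_width=7, slack=4)
Line 3: ['bird', 'deep'] (min_width=9, slack=2)
Line 4: ['that', 'rice'] (min_width=9, slack=2)
Line 5: ['rice', 'house'] (min_width=10, slack=1)
Line 6: ['white'] (min_width=5, slack=6)
Line 7: ['window', 'fire'] (min_width=11, slack=0)
Line 8: ['brown', 'salt'] (min_width=10, slack=1)
Line 9: ['network'] (min_width=7, slack=4)
Total lines: 9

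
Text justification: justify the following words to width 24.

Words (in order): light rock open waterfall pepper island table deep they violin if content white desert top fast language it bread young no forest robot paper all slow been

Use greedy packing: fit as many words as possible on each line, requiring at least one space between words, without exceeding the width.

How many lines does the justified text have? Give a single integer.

Line 1: ['light', 'rock', 'open'] (min_width=15, slack=9)
Line 2: ['waterfall', 'pepper', 'island'] (min_width=23, slack=1)
Line 3: ['table', 'deep', 'they', 'violin'] (min_width=22, slack=2)
Line 4: ['if', 'content', 'white', 'desert'] (min_width=23, slack=1)
Line 5: ['top', 'fast', 'language', 'it'] (min_width=20, slack=4)
Line 6: ['bread', 'young', 'no', 'forest'] (min_width=21, slack=3)
Line 7: ['robot', 'paper', 'all', 'slow'] (min_width=20, slack=4)
Line 8: ['been'] (min_width=4, slack=20)
Total lines: 8

Answer: 8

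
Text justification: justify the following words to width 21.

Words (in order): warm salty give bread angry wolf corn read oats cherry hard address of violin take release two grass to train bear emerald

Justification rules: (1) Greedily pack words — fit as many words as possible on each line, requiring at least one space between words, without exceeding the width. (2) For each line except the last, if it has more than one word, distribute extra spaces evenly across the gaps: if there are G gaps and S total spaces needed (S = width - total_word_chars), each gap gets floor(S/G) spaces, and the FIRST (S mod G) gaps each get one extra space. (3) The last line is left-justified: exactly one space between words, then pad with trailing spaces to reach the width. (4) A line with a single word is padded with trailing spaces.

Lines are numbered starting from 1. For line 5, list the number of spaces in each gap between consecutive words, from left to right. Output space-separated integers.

Answer: 4 3

Derivation:
Line 1: ['warm', 'salty', 'give', 'bread'] (min_width=21, slack=0)
Line 2: ['angry', 'wolf', 'corn', 'read'] (min_width=20, slack=1)
Line 3: ['oats', 'cherry', 'hard'] (min_width=16, slack=5)
Line 4: ['address', 'of', 'violin'] (min_width=17, slack=4)
Line 5: ['take', 'release', 'two'] (min_width=16, slack=5)
Line 6: ['grass', 'to', 'train', 'bear'] (min_width=19, slack=2)
Line 7: ['emerald'] (min_width=7, slack=14)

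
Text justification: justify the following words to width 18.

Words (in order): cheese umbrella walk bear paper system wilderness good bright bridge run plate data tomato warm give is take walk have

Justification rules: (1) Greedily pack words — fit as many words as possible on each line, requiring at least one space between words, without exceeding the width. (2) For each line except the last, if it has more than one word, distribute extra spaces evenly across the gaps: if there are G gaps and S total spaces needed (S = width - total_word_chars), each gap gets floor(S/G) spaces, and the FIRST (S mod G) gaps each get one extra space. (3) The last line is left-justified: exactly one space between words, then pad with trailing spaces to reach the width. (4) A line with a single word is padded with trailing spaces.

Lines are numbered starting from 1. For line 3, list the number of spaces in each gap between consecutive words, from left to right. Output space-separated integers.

Line 1: ['cheese', 'umbrella'] (min_width=15, slack=3)
Line 2: ['walk', 'bear', 'paper'] (min_width=15, slack=3)
Line 3: ['system', 'wilderness'] (min_width=17, slack=1)
Line 4: ['good', 'bright', 'bridge'] (min_width=18, slack=0)
Line 5: ['run', 'plate', 'data'] (min_width=14, slack=4)
Line 6: ['tomato', 'warm', 'give'] (min_width=16, slack=2)
Line 7: ['is', 'take', 'walk', 'have'] (min_width=17, slack=1)

Answer: 2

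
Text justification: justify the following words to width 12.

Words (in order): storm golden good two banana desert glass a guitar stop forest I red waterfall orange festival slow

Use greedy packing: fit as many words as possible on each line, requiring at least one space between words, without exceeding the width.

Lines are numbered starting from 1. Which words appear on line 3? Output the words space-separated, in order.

Line 1: ['storm', 'golden'] (min_width=12, slack=0)
Line 2: ['good', 'two'] (min_width=8, slack=4)
Line 3: ['banana'] (min_width=6, slack=6)
Line 4: ['desert', 'glass'] (min_width=12, slack=0)
Line 5: ['a', 'guitar'] (min_width=8, slack=4)
Line 6: ['stop', 'forest'] (min_width=11, slack=1)
Line 7: ['I', 'red'] (min_width=5, slack=7)
Line 8: ['waterfall'] (min_width=9, slack=3)
Line 9: ['orange'] (min_width=6, slack=6)
Line 10: ['festival'] (min_width=8, slack=4)
Line 11: ['slow'] (min_width=4, slack=8)

Answer: banana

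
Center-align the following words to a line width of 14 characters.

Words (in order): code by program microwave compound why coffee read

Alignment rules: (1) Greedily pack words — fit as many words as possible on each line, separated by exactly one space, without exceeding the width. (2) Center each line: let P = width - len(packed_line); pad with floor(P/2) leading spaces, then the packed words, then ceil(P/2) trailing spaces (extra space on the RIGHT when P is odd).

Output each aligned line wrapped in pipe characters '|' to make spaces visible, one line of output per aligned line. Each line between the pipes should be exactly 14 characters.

Line 1: ['code', 'by'] (min_width=7, slack=7)
Line 2: ['program'] (min_width=7, slack=7)
Line 3: ['microwave'] (min_width=9, slack=5)
Line 4: ['compound', 'why'] (min_width=12, slack=2)
Line 5: ['coffee', 'read'] (min_width=11, slack=3)

Answer: |   code by    |
|   program    |
|  microwave   |
| compound why |
| coffee read  |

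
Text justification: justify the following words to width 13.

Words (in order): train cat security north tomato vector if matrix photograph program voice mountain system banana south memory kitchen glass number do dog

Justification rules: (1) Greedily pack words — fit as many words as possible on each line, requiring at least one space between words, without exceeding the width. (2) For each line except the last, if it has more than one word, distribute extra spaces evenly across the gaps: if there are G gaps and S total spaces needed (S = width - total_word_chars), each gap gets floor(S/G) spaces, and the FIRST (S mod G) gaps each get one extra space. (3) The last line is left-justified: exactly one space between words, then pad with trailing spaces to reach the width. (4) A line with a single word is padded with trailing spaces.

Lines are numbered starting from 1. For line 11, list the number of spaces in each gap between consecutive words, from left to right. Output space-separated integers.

Line 1: ['train', 'cat'] (min_width=9, slack=4)
Line 2: ['security'] (min_width=8, slack=5)
Line 3: ['north', 'tomato'] (min_width=12, slack=1)
Line 4: ['vector', 'if'] (min_width=9, slack=4)
Line 5: ['matrix'] (min_width=6, slack=7)
Line 6: ['photograph'] (min_width=10, slack=3)
Line 7: ['program', 'voice'] (min_width=13, slack=0)
Line 8: ['mountain'] (min_width=8, slack=5)
Line 9: ['system', 'banana'] (min_width=13, slack=0)
Line 10: ['south', 'memory'] (min_width=12, slack=1)
Line 11: ['kitchen', 'glass'] (min_width=13, slack=0)
Line 12: ['number', 'do', 'dog'] (min_width=13, slack=0)

Answer: 1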